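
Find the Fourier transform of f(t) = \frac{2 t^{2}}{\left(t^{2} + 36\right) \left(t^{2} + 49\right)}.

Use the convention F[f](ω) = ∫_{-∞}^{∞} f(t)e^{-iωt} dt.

F(ω) = \frac{2 \pi \left(7 - 6 e^{\left|{\omega}\right|}\right) e^{- 7 \left|{\omega}\right|}}{13}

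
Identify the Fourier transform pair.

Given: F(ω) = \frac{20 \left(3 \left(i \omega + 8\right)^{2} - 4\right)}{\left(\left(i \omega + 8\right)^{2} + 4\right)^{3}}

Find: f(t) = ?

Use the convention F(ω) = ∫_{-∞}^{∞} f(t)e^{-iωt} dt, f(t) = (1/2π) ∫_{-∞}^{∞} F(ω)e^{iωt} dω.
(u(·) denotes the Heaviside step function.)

f(t) = 5 t^{2} e^{- 8 t} \sin{\left(2 t \right)} u\left(t\right)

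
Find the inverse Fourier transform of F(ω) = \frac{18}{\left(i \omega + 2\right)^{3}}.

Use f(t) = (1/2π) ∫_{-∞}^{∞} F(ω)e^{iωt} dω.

f(t) = 9 t^{2} e^{- 2 t} u\left(t\right)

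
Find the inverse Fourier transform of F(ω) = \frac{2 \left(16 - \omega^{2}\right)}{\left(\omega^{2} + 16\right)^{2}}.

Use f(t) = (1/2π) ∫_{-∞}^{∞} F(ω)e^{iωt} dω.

f(t) = e^{- 4 \left|{t}\right|} \left|{t}\right|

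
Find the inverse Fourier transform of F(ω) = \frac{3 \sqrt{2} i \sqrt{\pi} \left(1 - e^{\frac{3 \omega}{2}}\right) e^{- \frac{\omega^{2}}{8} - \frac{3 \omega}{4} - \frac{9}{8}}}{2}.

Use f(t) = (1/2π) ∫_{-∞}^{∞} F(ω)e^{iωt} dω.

f(t) = 6 e^{- 2 t^{2}} \sin{\left(3 t \right)}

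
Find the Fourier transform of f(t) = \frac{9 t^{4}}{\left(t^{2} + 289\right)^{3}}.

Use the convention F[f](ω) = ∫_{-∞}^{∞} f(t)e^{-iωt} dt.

F(ω) = \frac{9 \pi \left(289 \omega^{2} - 85 \left|{\omega}\right| + 3\right) e^{- 17 \left|{\omega}\right|}}{136}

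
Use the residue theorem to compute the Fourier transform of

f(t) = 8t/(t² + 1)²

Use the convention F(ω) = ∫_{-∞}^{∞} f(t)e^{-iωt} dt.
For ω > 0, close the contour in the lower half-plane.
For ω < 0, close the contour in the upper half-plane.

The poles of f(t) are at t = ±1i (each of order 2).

Let g(z) = f(z)e^{-iωz}; for large |z| the factor e^{-iωz} decays in the lower half-plane when ω > 0 and in the upper half-plane when ω < 0.

Case ω > 0 (lower half-plane, clockwise contour ⇒ F(ω) = -2πi·ΣRes):
  Res_{z = - i} g(z) = 2 \omega e^{- \omega} (pole of order 2)
  F(ω) = -2πi·ΣRes = - 4 i \pi \omega e^{- \omega}

Case ω < 0 (upper half-plane, counterclockwise contour ⇒ F(ω) = +2πi·ΣRes):
  Res_{z = i} g(z) = - 2 \omega e^{\omega} (pole of order 2)
  F(ω) = 2πi·ΣRes = - 4 i \pi \omega e^{\omega}

Both cases combine into a single formula in |ω|:

F(ω) = - 4 i \pi \omega e^{- \left|{\omega}\right|}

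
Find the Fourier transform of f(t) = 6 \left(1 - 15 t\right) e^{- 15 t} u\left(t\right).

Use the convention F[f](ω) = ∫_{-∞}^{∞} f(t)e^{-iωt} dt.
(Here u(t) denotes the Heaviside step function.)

F(ω) = \frac{6 i \omega}{- \omega^{2} + 30 i \omega + 225}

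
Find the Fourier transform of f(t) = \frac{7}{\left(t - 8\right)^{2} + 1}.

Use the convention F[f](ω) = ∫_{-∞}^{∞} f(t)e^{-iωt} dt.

F(ω) = 7 \pi e^{- 8 i \omega - \left|{\omega}\right|}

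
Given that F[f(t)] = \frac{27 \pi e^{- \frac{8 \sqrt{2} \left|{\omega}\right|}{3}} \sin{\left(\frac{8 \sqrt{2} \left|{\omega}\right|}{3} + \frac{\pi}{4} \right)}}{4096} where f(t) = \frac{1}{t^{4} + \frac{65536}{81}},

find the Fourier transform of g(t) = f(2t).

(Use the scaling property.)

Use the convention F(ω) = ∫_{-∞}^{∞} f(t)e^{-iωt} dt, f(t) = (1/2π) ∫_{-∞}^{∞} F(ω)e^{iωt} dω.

F[g](ω) = \frac{27 \pi e^{- \frac{4 \sqrt{2} \left|{\omega}\right|}{3}} \sin{\left(\frac{4 \sqrt{2} \left|{\omega}\right|}{3} + \frac{\pi}{4} \right)}}{8192}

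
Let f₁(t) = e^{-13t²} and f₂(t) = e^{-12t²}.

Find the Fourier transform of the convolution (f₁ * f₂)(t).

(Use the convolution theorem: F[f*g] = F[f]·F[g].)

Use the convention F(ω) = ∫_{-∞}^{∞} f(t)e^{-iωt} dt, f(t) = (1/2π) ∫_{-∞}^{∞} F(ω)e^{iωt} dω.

F[f₁*f₂](ω) = \frac{\sqrt{39} \pi e^{- \frac{25 \omega^{2}}{624}}}{78}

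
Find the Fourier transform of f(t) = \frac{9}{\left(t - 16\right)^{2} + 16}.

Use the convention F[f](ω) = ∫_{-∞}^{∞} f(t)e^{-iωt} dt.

F(ω) = \frac{9 \pi e^{- 16 i \omega - 4 \left|{\omega}\right|}}{4}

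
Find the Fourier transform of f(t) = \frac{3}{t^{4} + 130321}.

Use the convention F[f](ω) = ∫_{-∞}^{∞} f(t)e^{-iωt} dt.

F(ω) = \frac{3 \pi e^{- \frac{19 \sqrt{2} \left|{\omega}\right|}{2}} \sin{\left(\frac{19 \sqrt{2} \left|{\omega}\right|}{2} + \frac{\pi}{4} \right)}}{6859}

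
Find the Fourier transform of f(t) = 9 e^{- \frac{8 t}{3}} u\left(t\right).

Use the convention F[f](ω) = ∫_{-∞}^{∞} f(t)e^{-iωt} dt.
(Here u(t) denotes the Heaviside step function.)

F(ω) = \frac{27}{3 i \omega + 8}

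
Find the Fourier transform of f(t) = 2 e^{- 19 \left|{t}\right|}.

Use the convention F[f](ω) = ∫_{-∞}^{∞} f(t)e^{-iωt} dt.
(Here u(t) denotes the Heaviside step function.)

F(ω) = \frac{76}{\omega^{2} + 361}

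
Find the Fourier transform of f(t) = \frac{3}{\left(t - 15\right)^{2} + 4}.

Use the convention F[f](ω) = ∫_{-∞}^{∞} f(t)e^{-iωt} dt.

F(ω) = \frac{3 \pi e^{- 15 i \omega - 2 \left|{\omega}\right|}}{2}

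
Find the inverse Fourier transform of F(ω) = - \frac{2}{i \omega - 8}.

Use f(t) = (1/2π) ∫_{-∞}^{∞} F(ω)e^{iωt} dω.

f(t) = 2 e^{8 t} u\left(- t\right)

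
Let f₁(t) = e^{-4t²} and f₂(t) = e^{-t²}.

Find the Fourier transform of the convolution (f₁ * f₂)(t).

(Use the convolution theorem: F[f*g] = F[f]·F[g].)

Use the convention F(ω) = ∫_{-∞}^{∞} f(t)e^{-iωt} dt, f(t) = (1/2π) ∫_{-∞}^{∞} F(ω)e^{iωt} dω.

F[f₁*f₂](ω) = \frac{\pi e^{- \frac{5 \omega^{2}}{16}}}{2}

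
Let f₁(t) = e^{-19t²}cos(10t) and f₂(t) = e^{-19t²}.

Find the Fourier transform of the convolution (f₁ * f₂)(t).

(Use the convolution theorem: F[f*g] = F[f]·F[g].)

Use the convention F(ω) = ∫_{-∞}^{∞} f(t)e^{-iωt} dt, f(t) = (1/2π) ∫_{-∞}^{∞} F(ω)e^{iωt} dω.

F[f₁*f₂](ω) = \frac{\pi \left(e^{\frac{10 \omega}{19}} + 1\right) e^{- \frac{\omega^{2}}{38} - \frac{5 \omega}{19} - \frac{25}{19}}}{38}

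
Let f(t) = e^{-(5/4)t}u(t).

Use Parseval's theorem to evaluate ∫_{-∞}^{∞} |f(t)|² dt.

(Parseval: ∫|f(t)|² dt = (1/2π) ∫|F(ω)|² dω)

∫|f(t)|² dt = \frac{2}{5}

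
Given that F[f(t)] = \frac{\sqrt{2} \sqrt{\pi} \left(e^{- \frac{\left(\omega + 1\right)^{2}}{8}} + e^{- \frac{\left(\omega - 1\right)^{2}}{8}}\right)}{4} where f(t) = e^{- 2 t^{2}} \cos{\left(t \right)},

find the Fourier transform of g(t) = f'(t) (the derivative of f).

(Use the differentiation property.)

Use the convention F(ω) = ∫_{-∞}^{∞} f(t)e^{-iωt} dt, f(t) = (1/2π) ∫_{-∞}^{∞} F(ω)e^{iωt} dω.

F[g](ω) = \frac{\sqrt{2} i \sqrt{\pi} \omega \left(e^{\frac{\omega}{2}} + 1\right) e^{- \frac{\omega^{2}}{8} - \frac{\omega}{4} - \frac{1}{8}}}{4}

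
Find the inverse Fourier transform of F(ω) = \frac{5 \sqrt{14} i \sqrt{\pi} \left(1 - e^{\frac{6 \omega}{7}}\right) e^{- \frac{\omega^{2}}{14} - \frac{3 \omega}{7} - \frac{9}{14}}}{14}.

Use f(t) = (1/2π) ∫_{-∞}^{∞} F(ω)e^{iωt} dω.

f(t) = 5 e^{- \frac{7 t^{2}}{2}} \sin{\left(3 t \right)}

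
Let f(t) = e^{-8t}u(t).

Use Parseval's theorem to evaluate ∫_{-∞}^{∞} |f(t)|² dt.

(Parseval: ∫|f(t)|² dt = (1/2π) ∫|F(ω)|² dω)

∫|f(t)|² dt = \frac{1}{16}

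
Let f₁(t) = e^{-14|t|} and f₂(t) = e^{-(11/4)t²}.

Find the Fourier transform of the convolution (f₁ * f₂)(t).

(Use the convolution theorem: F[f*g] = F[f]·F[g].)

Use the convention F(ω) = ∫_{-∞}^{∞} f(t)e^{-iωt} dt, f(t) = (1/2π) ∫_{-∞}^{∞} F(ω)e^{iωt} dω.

F[f₁*f₂](ω) = \frac{56 \sqrt{11} \sqrt{\pi} e^{- \frac{\omega^{2}}{11}}}{11 \left(\omega^{2} + 196\right)}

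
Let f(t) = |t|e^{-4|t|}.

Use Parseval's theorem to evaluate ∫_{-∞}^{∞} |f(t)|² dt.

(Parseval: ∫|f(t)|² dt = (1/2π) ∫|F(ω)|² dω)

∫|f(t)|² dt = \frac{1}{128}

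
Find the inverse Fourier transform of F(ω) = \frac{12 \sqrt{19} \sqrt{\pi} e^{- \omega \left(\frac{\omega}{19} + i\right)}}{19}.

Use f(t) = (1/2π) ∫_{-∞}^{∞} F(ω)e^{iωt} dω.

f(t) = 6 e^{- \frac{19 \left(t - 1\right)^{2}}{4}}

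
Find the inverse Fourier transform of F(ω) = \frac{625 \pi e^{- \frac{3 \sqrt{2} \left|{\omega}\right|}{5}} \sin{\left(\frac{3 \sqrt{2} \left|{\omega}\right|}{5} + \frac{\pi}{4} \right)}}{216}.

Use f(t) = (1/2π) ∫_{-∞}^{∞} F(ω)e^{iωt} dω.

f(t) = \frac{5}{t^{4} + \frac{1296}{625}}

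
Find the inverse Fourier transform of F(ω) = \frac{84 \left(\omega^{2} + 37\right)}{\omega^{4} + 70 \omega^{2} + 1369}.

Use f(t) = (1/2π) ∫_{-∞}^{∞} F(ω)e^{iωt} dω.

f(t) = 7 e^{- 6 \left|{t}\right|} \cos{\left(\left|{t}\right| \right)}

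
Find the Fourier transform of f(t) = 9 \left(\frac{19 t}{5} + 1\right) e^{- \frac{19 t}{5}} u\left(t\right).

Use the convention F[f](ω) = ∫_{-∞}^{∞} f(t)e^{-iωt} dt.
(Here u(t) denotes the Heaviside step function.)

F(ω) = \frac{45 \left(- 5 i \omega - 38\right)}{25 \omega^{2} - 190 i \omega - 361}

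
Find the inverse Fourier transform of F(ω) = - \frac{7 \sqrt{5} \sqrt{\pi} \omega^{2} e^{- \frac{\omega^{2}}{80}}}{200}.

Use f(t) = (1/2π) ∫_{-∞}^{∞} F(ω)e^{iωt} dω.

f(t) = 7 \left(80 t^{2} - 2\right) e^{- 20 t^{2}}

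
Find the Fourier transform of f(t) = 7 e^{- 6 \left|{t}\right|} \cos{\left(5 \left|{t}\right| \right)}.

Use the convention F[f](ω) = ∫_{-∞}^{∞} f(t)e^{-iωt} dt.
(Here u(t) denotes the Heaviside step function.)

F(ω) = \frac{84 \left(\omega^{2} + 61\right)}{\omega^{4} + 22 \omega^{2} + 3721}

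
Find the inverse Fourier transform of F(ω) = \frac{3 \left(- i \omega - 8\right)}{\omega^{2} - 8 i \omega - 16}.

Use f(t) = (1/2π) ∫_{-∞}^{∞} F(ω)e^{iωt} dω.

f(t) = 3 \left(4 t + 1\right) e^{- 4 t} u\left(t\right)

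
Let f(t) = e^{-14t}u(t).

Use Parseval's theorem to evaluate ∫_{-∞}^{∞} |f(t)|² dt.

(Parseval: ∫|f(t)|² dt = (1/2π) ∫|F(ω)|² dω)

∫|f(t)|² dt = \frac{1}{28}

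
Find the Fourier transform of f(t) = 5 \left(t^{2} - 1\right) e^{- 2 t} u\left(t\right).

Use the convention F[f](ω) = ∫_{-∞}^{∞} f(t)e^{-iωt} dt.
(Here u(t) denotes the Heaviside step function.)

F(ω) = \frac{5 \left(2 i \omega - \left(i \omega + 2\right)^{3} + 4\right)}{\left(i \omega + 2\right)^{4}}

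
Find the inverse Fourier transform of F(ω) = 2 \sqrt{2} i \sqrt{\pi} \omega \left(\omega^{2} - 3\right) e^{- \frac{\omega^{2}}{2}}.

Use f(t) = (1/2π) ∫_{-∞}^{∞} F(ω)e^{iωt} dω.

f(t) = 2 t^{3} e^{- \frac{t^{2}}{2}}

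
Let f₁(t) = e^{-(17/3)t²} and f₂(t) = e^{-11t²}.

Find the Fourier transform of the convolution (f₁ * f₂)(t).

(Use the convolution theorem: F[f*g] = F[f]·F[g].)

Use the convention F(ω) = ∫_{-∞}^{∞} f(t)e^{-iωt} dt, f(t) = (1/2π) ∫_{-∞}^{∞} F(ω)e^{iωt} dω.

F[f₁*f₂](ω) = \frac{\sqrt{561} \pi e^{- \frac{25 \omega^{2}}{374}}}{187}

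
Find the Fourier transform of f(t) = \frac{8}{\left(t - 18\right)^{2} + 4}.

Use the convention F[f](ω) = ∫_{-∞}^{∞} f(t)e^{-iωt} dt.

F(ω) = 4 \pi e^{- 18 i \omega - 2 \left|{\omega}\right|}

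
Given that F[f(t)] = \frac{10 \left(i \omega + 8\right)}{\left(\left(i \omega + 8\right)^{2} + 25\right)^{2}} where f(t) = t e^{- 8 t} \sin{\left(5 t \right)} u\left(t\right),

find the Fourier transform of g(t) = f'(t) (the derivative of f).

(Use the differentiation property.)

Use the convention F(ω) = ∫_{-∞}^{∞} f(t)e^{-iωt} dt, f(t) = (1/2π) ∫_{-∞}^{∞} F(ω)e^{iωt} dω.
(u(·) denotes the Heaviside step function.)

F[g](ω) = \frac{10 i \omega \left(i \omega + 8\right)}{\left(\left(i \omega + 8\right)^{2} + 25\right)^{2}}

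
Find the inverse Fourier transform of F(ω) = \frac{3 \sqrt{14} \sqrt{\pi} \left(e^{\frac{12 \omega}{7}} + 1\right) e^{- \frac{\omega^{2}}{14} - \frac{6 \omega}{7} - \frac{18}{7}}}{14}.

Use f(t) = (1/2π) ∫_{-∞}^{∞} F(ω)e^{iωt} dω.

f(t) = 3 e^{- \frac{7 t^{2}}{2}} \cos{\left(6 t \right)}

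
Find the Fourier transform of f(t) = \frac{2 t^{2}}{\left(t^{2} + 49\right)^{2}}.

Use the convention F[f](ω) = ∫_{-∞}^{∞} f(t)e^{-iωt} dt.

F(ω) = \frac{\pi \left(1 - 7 \left|{\omega}\right|\right) e^{- 7 \left|{\omega}\right|}}{7}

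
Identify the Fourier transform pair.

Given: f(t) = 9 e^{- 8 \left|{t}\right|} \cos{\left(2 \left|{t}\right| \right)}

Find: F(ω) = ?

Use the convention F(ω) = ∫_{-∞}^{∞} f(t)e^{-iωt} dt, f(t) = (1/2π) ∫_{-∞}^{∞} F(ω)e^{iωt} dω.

F(ω) = \frac{144 \left(\omega^{2} + 68\right)}{\omega^{4} + 120 \omega^{2} + 4624}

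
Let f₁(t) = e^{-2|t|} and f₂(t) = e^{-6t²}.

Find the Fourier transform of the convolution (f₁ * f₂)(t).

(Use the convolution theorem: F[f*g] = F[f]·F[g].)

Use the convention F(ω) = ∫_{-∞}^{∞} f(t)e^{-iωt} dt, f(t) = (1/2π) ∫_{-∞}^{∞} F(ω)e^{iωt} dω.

F[f₁*f₂](ω) = \frac{2 \sqrt{6} \sqrt{\pi} e^{- \frac{\omega^{2}}{24}}}{3 \left(\omega^{2} + 4\right)}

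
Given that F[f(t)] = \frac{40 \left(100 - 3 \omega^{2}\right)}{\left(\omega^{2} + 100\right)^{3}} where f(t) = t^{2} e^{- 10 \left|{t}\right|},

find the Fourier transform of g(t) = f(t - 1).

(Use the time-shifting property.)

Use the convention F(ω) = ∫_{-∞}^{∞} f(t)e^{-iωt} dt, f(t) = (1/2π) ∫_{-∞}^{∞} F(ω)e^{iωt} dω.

F[g](ω) = \frac{40 \left(100 - 3 \omega^{2}\right) e^{- i \omega}}{\left(\omega^{2} + 100\right)^{3}}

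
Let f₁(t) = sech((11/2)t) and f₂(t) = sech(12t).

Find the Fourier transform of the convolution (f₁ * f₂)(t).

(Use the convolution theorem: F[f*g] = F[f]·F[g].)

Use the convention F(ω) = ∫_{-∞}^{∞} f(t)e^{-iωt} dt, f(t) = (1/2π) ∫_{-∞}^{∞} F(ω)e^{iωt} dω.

F[f₁*f₂](ω) = \frac{\pi^{2}}{66 \cosh{\left(\frac{\pi \omega}{24} \right)} \cosh{\left(\frac{\pi \omega}{11} \right)}}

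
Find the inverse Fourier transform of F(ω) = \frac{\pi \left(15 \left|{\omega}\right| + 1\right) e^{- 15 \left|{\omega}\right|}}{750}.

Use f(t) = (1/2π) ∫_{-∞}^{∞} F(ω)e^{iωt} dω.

f(t) = \frac{9}{\left(t^{2} + 225\right)^{2}}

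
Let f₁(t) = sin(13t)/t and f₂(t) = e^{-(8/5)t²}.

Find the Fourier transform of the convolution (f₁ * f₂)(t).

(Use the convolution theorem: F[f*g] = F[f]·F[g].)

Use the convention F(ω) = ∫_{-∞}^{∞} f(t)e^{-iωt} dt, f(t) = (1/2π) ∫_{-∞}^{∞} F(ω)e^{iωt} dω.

F[f₁*f₂](ω) = \begin{cases} \frac{\sqrt{10} \pi^{\frac{3}{2}} e^{- \frac{5 \omega^{2}}{32}}}{4} & \text{for}\: \omega > -13 \wedge \omega < 13 \\0 & \text{otherwise} \end{cases}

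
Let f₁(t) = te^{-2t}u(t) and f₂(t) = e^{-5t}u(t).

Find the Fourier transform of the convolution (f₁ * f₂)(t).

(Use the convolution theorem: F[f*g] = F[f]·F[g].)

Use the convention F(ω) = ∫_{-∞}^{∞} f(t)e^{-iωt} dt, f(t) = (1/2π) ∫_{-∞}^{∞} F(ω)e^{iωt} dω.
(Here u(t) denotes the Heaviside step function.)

F[f₁*f₂](ω) = \frac{1}{\left(i \omega + 2\right)^{2} \left(i \omega + 5\right)}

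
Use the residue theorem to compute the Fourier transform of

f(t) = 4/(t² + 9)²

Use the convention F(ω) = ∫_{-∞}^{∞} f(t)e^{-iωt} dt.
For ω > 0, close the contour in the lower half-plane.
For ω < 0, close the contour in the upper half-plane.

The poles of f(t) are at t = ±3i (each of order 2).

Let g(z) = f(z)e^{-iωz}; for large |z| the factor e^{-iωz} decays in the lower half-plane when ω > 0 and in the upper half-plane when ω < 0.

Case ω > 0 (lower half-plane, clockwise contour ⇒ F(ω) = -2πi·ΣRes):
  Res_{z = - 3 i} g(z) = \frac{i \left(3 \omega + 1\right) e^{- 3 \omega}}{27} (pole of order 2)
  F(ω) = -2πi·ΣRes = \frac{2 \pi \left(3 \omega + 1\right) e^{- 3 \omega}}{27}

Case ω < 0 (upper half-plane, counterclockwise contour ⇒ F(ω) = +2πi·ΣRes):
  Res_{z = 3 i} g(z) = \frac{i \left(3 \omega - 1\right) e^{3 \omega}}{27} (pole of order 2)
  F(ω) = 2πi·ΣRes = \frac{2 \pi \left(1 - 3 \omega\right) e^{3 \omega}}{27}

Both cases combine into a single formula in |ω|:

F(ω) = \frac{2 \pi \left(3 \left|{\omega}\right| + 1\right) e^{- 3 \left|{\omega}\right|}}{27}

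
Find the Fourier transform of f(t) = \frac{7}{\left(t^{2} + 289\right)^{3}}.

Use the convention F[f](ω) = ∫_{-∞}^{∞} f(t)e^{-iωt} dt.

F(ω) = \frac{7 \pi \left(289 \omega^{2} + 51 \left|{\omega}\right| + 3\right) e^{- 17 \left|{\omega}\right|}}{11358856}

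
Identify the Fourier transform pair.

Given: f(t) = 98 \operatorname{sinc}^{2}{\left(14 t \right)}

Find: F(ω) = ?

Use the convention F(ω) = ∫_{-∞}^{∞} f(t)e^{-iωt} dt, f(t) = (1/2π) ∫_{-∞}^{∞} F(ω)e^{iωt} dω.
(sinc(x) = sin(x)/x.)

F(ω) = \begin{cases} \frac{\pi \left(28 - \left|{\omega}\right|\right)}{4} & \text{for}\: \omega > -28 \wedge \omega < 28 \\0 & \text{otherwise} \end{cases}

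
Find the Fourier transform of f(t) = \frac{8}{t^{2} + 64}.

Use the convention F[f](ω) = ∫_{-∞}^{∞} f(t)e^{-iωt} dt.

F(ω) = \pi e^{- 8 \left|{\omega}\right|}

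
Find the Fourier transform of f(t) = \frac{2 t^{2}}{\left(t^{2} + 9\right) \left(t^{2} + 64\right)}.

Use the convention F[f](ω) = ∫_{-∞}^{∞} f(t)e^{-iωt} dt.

F(ω) = \frac{2 \pi \left(8 - 3 e^{5 \left|{\omega}\right|}\right) e^{- 8 \left|{\omega}\right|}}{55}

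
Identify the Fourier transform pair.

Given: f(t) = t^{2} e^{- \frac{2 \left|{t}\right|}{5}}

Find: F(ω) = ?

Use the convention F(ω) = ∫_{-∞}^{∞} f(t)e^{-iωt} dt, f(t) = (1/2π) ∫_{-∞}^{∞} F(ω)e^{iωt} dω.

F(ω) = \frac{1000 \left(4 - 75 \omega^{2}\right)}{\left(25 \omega^{2} + 4\right)^{3}}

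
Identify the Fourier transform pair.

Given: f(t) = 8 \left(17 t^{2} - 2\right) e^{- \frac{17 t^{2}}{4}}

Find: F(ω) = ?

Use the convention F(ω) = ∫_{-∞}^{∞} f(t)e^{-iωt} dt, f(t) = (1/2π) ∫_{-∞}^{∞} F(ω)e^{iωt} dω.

F(ω) = - \frac{64 \sqrt{17} \sqrt{\pi} \omega^{2} e^{- \frac{\omega^{2}}{17}}}{289}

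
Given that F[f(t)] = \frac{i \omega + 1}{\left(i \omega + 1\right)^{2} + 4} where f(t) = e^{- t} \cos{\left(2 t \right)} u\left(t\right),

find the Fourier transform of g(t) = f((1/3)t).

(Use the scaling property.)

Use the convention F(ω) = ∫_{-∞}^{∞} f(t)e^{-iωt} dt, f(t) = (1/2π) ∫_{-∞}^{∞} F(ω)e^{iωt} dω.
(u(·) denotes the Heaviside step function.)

F[g](ω) = \frac{3 \left(3 i \omega + 1\right)}{\left(3 i \omega + 1\right)^{2} + 4}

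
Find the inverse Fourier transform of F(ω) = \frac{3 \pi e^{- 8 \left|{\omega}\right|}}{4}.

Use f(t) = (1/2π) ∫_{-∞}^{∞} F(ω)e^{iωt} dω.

f(t) = \frac{6}{t^{2} + 64}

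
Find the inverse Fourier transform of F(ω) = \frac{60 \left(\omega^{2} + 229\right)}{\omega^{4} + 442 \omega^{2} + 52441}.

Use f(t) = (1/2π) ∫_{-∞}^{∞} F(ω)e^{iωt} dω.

f(t) = 2 e^{- 15 \left|{t}\right|} \cos{\left(2 \left|{t}\right| \right)}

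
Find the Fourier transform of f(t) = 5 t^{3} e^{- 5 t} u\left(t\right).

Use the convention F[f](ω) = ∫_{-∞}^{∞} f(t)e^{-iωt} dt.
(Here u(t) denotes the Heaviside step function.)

F(ω) = \frac{30}{\left(i \omega + 5\right)^{4}}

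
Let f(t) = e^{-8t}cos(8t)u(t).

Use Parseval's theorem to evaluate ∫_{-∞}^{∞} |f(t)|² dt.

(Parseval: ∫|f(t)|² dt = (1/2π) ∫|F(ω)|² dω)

∫|f(t)|² dt = \frac{3}{64}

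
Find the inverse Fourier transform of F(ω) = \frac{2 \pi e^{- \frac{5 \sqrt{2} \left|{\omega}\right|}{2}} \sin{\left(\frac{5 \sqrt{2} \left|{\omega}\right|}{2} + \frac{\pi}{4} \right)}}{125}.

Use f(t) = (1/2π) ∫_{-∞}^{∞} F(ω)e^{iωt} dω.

f(t) = \frac{2}{t^{4} + 625}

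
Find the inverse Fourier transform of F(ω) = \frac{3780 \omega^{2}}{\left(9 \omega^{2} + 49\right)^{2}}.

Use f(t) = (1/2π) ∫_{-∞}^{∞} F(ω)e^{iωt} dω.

f(t) = 5 \left(1 - \frac{7 \left|{t}\right|}{3}\right) e^{- \frac{7 \left|{t}\right|}{3}}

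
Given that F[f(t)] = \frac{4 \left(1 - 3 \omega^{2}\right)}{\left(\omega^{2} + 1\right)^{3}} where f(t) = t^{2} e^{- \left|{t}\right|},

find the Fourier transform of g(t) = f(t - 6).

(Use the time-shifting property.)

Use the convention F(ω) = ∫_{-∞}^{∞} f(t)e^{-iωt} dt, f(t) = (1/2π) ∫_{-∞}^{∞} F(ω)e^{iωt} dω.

F[g](ω) = \frac{4 \left(1 - 3 \omega^{2}\right) e^{- 6 i \omega}}{\left(\omega^{2} + 1\right)^{3}}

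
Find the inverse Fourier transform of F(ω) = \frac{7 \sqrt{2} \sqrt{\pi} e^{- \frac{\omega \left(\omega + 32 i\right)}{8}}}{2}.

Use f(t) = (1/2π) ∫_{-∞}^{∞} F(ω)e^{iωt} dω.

f(t) = 7 e^{- 2 \left(t - 4\right)^{2}}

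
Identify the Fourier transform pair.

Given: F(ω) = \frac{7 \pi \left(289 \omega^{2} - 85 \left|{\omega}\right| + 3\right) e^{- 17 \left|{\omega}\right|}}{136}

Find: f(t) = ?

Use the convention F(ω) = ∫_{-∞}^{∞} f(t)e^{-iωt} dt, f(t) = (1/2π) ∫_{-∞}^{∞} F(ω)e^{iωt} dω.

f(t) = \frac{7 t^{4}}{\left(t^{2} + 289\right)^{3}}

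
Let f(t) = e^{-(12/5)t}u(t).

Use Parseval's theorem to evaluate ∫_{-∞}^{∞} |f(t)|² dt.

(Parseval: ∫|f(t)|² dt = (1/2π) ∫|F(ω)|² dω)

∫|f(t)|² dt = \frac{5}{24}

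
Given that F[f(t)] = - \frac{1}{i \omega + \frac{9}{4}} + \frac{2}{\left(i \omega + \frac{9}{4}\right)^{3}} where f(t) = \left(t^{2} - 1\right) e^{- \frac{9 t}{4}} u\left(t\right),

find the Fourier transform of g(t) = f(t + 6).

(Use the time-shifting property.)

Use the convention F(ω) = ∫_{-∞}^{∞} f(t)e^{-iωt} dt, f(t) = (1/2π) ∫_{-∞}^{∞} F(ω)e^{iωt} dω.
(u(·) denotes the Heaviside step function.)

F[g](ω) = \frac{4 \left(128 i \omega - \left(4 i \omega + 9\right)^{3} + 288\right) e^{6 i \omega}}{\left(4 i \omega + 9\right)^{4}}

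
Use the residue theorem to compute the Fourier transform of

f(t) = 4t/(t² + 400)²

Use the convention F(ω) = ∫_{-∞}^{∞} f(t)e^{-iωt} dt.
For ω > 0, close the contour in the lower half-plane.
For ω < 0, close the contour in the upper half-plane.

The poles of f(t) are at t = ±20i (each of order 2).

Let g(z) = f(z)e^{-iωz}; for large |z| the factor e^{-iωz} decays in the lower half-plane when ω > 0 and in the upper half-plane when ω < 0.

Case ω > 0 (lower half-plane, clockwise contour ⇒ F(ω) = -2πi·ΣRes):
  Res_{z = - 20 i} g(z) = \frac{\omega e^{- 20 \omega}}{20} (pole of order 2)
  F(ω) = -2πi·ΣRes = - \frac{i \pi \omega e^{- 20 \omega}}{10}

Case ω < 0 (upper half-plane, counterclockwise contour ⇒ F(ω) = +2πi·ΣRes):
  Res_{z = 20 i} g(z) = - \frac{\omega e^{20 \omega}}{20} (pole of order 2)
  F(ω) = 2πi·ΣRes = - \frac{i \pi \omega e^{20 \omega}}{10}

Both cases combine into a single formula in |ω|:

F(ω) = - \frac{i \pi \omega e^{- 20 \left|{\omega}\right|}}{10}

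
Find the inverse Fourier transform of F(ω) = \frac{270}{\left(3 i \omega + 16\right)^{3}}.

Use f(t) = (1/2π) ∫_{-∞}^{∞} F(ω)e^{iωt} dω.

f(t) = 5 t^{2} e^{- \frac{16 t}{3}} u\left(t\right)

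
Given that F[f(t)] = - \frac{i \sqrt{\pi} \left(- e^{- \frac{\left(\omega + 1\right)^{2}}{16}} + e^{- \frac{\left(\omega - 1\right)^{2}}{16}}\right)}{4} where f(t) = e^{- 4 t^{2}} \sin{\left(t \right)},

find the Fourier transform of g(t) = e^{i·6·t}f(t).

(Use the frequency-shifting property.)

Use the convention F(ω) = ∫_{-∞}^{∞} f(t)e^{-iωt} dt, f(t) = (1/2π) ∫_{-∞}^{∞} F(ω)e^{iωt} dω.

F[g](ω) = \frac{i \sqrt{\pi} \left(- e^{\frac{\omega}{4}} + e^{\frac{3}{2}}\right) e^{- \frac{\omega^{2}}{16} + \frac{5 \omega}{8} - \frac{49}{16}}}{4}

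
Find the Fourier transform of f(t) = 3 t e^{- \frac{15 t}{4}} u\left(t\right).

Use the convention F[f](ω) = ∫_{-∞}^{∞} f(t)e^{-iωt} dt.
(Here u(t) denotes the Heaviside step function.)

F(ω) = \frac{48}{\left(4 i \omega + 15\right)^{2}}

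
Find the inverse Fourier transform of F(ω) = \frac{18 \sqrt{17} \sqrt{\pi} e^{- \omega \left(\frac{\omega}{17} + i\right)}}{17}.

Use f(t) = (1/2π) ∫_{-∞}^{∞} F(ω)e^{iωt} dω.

f(t) = 9 e^{- \frac{17 \left(t - 1\right)^{2}}{4}}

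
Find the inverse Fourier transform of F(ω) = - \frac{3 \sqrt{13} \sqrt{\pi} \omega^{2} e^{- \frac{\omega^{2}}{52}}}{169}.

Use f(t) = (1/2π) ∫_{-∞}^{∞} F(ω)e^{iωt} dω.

f(t) = 3 \left(52 t^{2} - 2\right) e^{- 13 t^{2}}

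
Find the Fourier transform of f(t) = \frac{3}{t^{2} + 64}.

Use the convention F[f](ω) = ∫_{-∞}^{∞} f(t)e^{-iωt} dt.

F(ω) = \frac{3 \pi e^{- 8 \left|{\omega}\right|}}{8}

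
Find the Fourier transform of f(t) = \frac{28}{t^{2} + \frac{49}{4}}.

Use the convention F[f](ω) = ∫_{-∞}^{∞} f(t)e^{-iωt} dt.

F(ω) = 8 \pi e^{- \frac{7 \left|{\omega}\right|}{2}}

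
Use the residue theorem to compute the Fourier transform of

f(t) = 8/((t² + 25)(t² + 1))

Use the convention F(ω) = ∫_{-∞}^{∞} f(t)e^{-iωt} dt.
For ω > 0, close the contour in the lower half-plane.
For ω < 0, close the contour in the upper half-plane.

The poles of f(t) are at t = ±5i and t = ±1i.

Let g(z) = f(z)e^{-iωz}; for large |z| the factor e^{-iωz} decays in the lower half-plane when ω > 0 and in the upper half-plane when ω < 0.

Case ω > 0 (lower half-plane, clockwise contour ⇒ F(ω) = -2πi·ΣRes):
  Res_{z = - 5 i} g(z) = - \frac{i e^{- 5 \omega}}{30}
  Res_{z = - i} g(z) = \frac{i e^{- \omega}}{6}
  F(ω) = -2πi·ΣRes = \frac{\pi e^{- \omega}}{3} - \frac{\pi e^{- 5 \omega}}{15}

Case ω < 0 (upper half-plane, counterclockwise contour ⇒ F(ω) = +2πi·ΣRes):
  Res_{z = 5 i} g(z) = \frac{i e^{5 \omega}}{30}
  Res_{z = i} g(z) = - \frac{i e^{\omega}}{6}
  F(ω) = 2πi·ΣRes = \frac{\pi \left(5 - e^{4 \omega}\right) e^{\omega}}{15}

Both cases combine into a single formula in |ω|:

F(ω) = \frac{\pi e^{- \left|{\omega}\right|}}{3} - \frac{\pi e^{- 5 \left|{\omega}\right|}}{15}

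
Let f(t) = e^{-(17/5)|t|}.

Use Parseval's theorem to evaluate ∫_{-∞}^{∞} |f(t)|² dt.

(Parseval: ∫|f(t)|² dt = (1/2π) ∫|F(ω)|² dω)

∫|f(t)|² dt = \frac{5}{17}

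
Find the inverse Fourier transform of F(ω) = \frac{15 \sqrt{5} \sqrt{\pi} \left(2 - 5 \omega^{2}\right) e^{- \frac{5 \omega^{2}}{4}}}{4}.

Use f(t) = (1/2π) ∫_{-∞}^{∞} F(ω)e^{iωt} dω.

f(t) = 3 t^{2} e^{- \frac{t^{2}}{5}}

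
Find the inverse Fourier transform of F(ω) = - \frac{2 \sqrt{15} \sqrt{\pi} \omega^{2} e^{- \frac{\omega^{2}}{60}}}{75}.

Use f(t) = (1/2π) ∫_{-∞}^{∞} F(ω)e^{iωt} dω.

f(t) = 6 \left(60 t^{2} - 2\right) e^{- 15 t^{2}}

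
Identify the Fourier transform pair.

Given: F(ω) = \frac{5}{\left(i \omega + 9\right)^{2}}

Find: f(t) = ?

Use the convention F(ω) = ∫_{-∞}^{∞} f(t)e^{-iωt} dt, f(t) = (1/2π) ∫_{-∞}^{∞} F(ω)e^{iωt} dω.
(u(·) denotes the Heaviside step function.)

f(t) = 5 t e^{- 9 t} u\left(t\right)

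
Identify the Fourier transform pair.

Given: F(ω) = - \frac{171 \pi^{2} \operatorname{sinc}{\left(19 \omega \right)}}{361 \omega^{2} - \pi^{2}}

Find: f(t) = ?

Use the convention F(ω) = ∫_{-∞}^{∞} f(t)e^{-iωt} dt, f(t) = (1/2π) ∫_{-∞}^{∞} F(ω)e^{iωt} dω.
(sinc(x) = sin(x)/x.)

f(t) = 9 \left(\begin{cases} \frac{\cos{\left(\frac{\pi t}{19} \right)}}{2} + \frac{1}{2} & \text{for}\: \left|{t}\right| < 19 \\0 & \text{otherwise} \end{cases}\right)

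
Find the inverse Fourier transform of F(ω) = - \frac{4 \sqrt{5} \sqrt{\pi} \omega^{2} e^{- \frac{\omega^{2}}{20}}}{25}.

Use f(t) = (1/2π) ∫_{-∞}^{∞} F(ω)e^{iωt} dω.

f(t) = 4 \left(20 t^{2} - 2\right) e^{- 5 t^{2}}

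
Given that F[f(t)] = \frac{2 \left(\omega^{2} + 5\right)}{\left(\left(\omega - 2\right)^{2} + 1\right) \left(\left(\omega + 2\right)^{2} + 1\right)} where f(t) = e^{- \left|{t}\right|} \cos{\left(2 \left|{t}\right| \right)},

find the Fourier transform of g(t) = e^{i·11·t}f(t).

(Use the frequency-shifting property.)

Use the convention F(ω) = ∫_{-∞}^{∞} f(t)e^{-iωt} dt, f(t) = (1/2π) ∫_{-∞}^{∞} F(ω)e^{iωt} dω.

F[g](ω) = \frac{2 \left(\left(\omega - 11\right)^{2} + 5\right)}{\left(\left(\omega - 13\right)^{2} + 1\right) \left(\left(\omega - 9\right)^{2} + 1\right)}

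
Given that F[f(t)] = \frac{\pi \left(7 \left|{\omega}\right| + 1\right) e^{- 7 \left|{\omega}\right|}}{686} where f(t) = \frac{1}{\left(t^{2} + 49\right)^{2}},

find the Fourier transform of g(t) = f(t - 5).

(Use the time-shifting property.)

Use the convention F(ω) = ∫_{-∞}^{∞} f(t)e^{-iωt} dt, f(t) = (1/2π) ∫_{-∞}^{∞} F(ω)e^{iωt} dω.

F[g](ω) = \frac{\pi \left(7 \left|{\omega}\right| + 1\right) e^{- 5 i \omega - 7 \left|{\omega}\right|}}{686}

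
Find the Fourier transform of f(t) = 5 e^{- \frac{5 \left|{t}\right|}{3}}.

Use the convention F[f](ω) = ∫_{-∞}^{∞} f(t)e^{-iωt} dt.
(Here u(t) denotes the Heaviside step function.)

F(ω) = \frac{150}{9 \omega^{2} + 25}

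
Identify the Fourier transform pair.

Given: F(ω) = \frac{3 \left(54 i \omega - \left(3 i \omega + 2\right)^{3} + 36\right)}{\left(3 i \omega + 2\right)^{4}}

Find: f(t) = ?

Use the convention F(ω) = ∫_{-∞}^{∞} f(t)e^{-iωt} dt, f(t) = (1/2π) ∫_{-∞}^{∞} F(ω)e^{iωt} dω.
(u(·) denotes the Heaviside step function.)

f(t) = \left(t^{2} - 1\right) e^{- \frac{2 t}{3}} u\left(t\right)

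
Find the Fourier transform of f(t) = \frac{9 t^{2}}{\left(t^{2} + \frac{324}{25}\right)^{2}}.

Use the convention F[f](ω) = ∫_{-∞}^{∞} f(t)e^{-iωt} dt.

F(ω) = \frac{\pi \left(5 - 18 \left|{\omega}\right|\right) e^{- \frac{18 \left|{\omega}\right|}{5}}}{4}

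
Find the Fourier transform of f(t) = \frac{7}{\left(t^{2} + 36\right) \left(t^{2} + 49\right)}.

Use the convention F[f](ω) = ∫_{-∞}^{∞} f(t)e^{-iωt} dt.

F(ω) = \frac{\pi \left(7 e^{\left|{\omega}\right|} - 6\right) e^{- 7 \left|{\omega}\right|}}{78}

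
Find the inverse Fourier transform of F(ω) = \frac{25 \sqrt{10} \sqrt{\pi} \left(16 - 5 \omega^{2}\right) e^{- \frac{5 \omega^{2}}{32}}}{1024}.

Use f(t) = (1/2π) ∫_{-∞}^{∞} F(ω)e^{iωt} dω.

f(t) = 5 t^{2} e^{- \frac{8 t^{2}}{5}}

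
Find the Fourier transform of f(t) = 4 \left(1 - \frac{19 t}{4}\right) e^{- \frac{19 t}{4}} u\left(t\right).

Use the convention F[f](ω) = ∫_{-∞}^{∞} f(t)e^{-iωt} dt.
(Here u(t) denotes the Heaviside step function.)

F(ω) = \frac{64 i \omega}{- 16 \omega^{2} + 152 i \omega + 361}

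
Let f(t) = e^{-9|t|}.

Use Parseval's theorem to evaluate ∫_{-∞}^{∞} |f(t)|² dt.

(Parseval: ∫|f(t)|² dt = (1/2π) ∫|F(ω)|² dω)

∫|f(t)|² dt = \frac{1}{9}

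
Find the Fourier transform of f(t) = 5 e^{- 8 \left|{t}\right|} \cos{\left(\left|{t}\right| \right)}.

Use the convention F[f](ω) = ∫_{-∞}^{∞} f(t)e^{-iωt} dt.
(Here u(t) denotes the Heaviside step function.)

F(ω) = \frac{80 \left(\omega^{2} + 65\right)}{\omega^{4} + 126 \omega^{2} + 4225}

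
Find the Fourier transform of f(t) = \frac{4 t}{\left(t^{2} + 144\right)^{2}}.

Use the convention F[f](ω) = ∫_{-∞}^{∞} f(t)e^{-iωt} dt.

F(ω) = - \frac{i \pi \omega e^{- 12 \left|{\omega}\right|}}{6}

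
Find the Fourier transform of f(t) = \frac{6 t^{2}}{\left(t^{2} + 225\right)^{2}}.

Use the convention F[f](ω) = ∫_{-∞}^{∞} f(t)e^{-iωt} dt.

F(ω) = \frac{\pi \left(1 - 15 \left|{\omega}\right|\right) e^{- 15 \left|{\omega}\right|}}{5}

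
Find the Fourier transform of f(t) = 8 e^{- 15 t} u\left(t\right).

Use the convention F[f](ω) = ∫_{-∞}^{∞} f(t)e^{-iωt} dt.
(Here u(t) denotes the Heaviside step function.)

F(ω) = \frac{8}{i \omega + 15}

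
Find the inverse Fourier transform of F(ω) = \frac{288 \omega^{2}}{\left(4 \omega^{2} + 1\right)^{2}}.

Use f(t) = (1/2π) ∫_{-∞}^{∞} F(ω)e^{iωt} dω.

f(t) = 9 \left(1 - \frac{\left|{t}\right|}{2}\right) e^{- \frac{\left|{t}\right|}{2}}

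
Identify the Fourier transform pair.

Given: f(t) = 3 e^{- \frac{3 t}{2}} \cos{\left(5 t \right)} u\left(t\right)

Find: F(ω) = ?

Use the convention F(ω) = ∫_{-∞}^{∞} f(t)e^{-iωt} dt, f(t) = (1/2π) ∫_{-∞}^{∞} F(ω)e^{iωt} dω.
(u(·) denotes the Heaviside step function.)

F(ω) = \frac{6 \left(2 i \omega + 3\right)}{\left(2 i \omega + 3\right)^{2} + 100}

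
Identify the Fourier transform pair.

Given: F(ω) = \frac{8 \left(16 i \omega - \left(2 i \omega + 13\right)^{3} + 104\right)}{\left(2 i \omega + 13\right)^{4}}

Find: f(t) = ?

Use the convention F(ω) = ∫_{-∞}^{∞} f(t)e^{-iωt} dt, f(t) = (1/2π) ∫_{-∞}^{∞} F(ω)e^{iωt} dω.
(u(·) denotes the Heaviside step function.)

f(t) = 4 \left(t^{2} - 1\right) e^{- \frac{13 t}{2}} u\left(t\right)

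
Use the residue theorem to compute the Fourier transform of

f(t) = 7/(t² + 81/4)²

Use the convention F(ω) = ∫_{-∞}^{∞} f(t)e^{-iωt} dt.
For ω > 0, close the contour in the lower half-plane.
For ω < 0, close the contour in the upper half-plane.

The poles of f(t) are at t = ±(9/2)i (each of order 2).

Let g(z) = f(z)e^{-iωz}; for large |z| the factor e^{-iωz} decays in the lower half-plane when ω > 0 and in the upper half-plane when ω < 0.

Case ω > 0 (lower half-plane, clockwise contour ⇒ F(ω) = -2πi·ΣRes):
  Res_{z = - \frac{9 i}{2}} g(z) = \frac{7 i \left(9 \omega + 2\right) e^{- \frac{9 \omega}{2}}}{729} (pole of order 2)
  F(ω) = -2πi·ΣRes = \frac{14 \pi \left(9 \omega + 2\right) e^{- \frac{9 \omega}{2}}}{729}

Case ω < 0 (upper half-plane, counterclockwise contour ⇒ F(ω) = +2πi·ΣRes):
  Res_{z = \frac{9 i}{2}} g(z) = \frac{7 i \left(9 \omega - 2\right) e^{\frac{9 \omega}{2}}}{729} (pole of order 2)
  F(ω) = 2πi·ΣRes = \frac{14 \pi \left(2 - 9 \omega\right) e^{\frac{9 \omega}{2}}}{729}

Both cases combine into a single formula in |ω|:

F(ω) = \frac{14 \pi \left(9 \left|{\omega}\right| + 2\right) e^{- \frac{9 \left|{\omega}\right|}{2}}}{729}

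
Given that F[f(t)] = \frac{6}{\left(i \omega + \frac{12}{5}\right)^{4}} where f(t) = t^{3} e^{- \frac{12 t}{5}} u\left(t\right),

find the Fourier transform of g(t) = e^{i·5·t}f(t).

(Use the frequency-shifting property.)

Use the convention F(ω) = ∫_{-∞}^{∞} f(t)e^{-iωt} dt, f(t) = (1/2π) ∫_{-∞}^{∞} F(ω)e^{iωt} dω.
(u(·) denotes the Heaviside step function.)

F[g](ω) = \frac{3750}{\left(5 i \left(\omega - 5\right) + 12\right)^{4}}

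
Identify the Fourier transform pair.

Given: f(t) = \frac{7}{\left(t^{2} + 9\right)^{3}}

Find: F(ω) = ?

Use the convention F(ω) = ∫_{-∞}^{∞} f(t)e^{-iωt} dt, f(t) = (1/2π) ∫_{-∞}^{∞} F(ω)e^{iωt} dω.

F(ω) = \frac{7 \pi \left(3 \omega^{2} + 3 \left|{\omega}\right| + 1\right) e^{- 3 \left|{\omega}\right|}}{648}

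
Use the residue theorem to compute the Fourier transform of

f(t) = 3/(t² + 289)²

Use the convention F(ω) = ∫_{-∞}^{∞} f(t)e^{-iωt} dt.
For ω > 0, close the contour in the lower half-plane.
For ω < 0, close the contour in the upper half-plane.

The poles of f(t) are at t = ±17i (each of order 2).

Let g(z) = f(z)e^{-iωz}; for large |z| the factor e^{-iωz} decays in the lower half-plane when ω > 0 and in the upper half-plane when ω < 0.

Case ω > 0 (lower half-plane, clockwise contour ⇒ F(ω) = -2πi·ΣRes):
  Res_{z = - 17 i} g(z) = \frac{3 i \left(17 \omega + 1\right) e^{- 17 \omega}}{19652} (pole of order 2)
  F(ω) = -2πi·ΣRes = \frac{3 \pi \left(17 \omega + 1\right) e^{- 17 \omega}}{9826}

Case ω < 0 (upper half-plane, counterclockwise contour ⇒ F(ω) = +2πi·ΣRes):
  Res_{z = 17 i} g(z) = \frac{3 i \left(17 \omega - 1\right) e^{17 \omega}}{19652} (pole of order 2)
  F(ω) = 2πi·ΣRes = \frac{3 \pi \left(1 - 17 \omega\right) e^{17 \omega}}{9826}

Both cases combine into a single formula in |ω|:

F(ω) = \frac{3 \pi \left(17 \left|{\omega}\right| + 1\right) e^{- 17 \left|{\omega}\right|}}{9826}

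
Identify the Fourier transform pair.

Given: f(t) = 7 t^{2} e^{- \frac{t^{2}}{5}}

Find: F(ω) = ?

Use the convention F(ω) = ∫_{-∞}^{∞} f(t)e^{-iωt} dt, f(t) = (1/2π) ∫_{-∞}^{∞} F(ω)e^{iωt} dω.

F(ω) = \frac{35 \sqrt{5} \sqrt{\pi} \left(2 - 5 \omega^{2}\right) e^{- \frac{5 \omega^{2}}{4}}}{4}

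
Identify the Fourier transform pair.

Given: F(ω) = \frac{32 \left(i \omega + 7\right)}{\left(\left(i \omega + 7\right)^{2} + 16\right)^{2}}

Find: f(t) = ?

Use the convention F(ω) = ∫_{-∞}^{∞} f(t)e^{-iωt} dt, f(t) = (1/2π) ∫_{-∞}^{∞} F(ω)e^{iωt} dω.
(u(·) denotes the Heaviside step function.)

f(t) = 4 t e^{- 7 t} \sin{\left(4 t \right)} u\left(t\right)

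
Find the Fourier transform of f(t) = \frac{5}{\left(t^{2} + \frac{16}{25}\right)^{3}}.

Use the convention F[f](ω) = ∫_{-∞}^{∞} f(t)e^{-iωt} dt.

F(ω) = \frac{625 \pi \left(16 \omega^{2} + 60 \left|{\omega}\right| + 75\right) e^{- \frac{4 \left|{\omega}\right|}{5}}}{8192}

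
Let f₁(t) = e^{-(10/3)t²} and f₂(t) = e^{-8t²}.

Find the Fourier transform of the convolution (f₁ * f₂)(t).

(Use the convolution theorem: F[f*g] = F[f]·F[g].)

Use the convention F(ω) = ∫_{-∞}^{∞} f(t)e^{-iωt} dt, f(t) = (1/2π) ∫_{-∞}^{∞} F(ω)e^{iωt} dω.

F[f₁*f₂](ω) = \frac{\sqrt{15} \pi e^{- \frac{17 \omega^{2}}{160}}}{20}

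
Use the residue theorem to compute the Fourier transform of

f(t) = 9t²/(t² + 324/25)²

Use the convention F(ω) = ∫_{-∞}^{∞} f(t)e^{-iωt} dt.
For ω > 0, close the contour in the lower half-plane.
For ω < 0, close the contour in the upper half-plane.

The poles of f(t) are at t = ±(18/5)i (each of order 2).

Let g(z) = f(z)e^{-iωz}; for large |z| the factor e^{-iωz} decays in the lower half-plane when ω > 0 and in the upper half-plane when ω < 0.

Case ω > 0 (lower half-plane, clockwise contour ⇒ F(ω) = -2πi·ΣRes):
  Res_{z = - \frac{18 i}{5}} g(z) = \frac{i \left(5 - 18 \omega\right) e^{- \frac{18 \omega}{5}}}{8} (pole of order 2)
  F(ω) = -2πi·ΣRes = \frac{\pi \left(5 - 18 \omega\right) e^{- \frac{18 \omega}{5}}}{4}

Case ω < 0 (upper half-plane, counterclockwise contour ⇒ F(ω) = +2πi·ΣRes):
  Res_{z = \frac{18 i}{5}} g(z) = \frac{i \left(- 18 \omega - 5\right) e^{\frac{18 \omega}{5}}}{8} (pole of order 2)
  F(ω) = 2πi·ΣRes = \frac{\pi \left(18 \omega + 5\right) e^{\frac{18 \omega}{5}}}{4}

Both cases combine into a single formula in |ω|:

F(ω) = \frac{\pi \left(5 - 18 \left|{\omega}\right|\right) e^{- \frac{18 \left|{\omega}\right|}{5}}}{4}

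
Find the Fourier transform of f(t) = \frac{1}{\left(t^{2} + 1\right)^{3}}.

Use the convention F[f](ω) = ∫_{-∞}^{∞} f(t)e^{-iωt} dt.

F(ω) = \frac{\pi \left(\omega^{2} + 3 \left|{\omega}\right| + 3\right) e^{- \left|{\omega}\right|}}{8}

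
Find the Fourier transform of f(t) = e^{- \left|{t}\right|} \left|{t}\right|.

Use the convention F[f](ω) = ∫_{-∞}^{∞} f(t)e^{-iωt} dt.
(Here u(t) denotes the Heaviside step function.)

F(ω) = \frac{2 \left(1 - \omega^{2}\right)}{\left(\omega^{2} + 1\right)^{2}}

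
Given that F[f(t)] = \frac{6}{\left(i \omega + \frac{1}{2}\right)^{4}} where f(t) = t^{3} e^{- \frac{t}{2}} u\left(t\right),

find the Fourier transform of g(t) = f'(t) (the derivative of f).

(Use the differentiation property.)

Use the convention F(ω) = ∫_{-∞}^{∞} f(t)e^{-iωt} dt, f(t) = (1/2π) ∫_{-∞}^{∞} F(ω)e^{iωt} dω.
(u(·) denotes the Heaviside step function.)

F[g](ω) = \frac{96 i \omega}{\left(2 i \omega + 1\right)^{4}}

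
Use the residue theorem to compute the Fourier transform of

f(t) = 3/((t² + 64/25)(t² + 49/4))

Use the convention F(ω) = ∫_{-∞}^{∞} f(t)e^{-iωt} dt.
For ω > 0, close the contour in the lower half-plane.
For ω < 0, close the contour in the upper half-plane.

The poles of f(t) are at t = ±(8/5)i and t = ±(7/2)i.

Let g(z) = f(z)e^{-iωz}; for large |z| the factor e^{-iωz} decays in the lower half-plane when ω > 0 and in the upper half-plane when ω < 0.

Case ω > 0 (lower half-plane, clockwise contour ⇒ F(ω) = -2πi·ΣRes):
  Res_{z = - \frac{8 i}{5}} g(z) = \frac{125 i e^{- \frac{8 \omega}{5}}}{1292}
  Res_{z = - \frac{7 i}{2}} g(z) = - \frac{100 i e^{- \frac{7 \omega}{2}}}{2261}
  F(ω) = -2πi·ΣRes = - \frac{200 \pi e^{- \frac{7 \omega}{2}}}{2261} + \frac{125 \pi e^{- \frac{8 \omega}{5}}}{646}

Case ω < 0 (upper half-plane, counterclockwise contour ⇒ F(ω) = +2πi·ΣRes):
  Res_{z = \frac{8 i}{5}} g(z) = - \frac{125 i e^{\frac{8 \omega}{5}}}{1292}
  Res_{z = \frac{7 i}{2}} g(z) = \frac{100 i e^{\frac{7 \omega}{2}}}{2261}
  F(ω) = 2πi·ΣRes = \frac{25 \pi \left(35 e^{\frac{8 \omega}{5}} - 16 e^{\frac{7 \omega}{2}}\right)}{4522}

Both cases combine into a single formula in |ω|:

F(ω) = - \frac{200 \pi e^{- \frac{7 \left|{\omega}\right|}{2}}}{2261} + \frac{125 \pi e^{- \frac{8 \left|{\omega}\right|}{5}}}{646}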